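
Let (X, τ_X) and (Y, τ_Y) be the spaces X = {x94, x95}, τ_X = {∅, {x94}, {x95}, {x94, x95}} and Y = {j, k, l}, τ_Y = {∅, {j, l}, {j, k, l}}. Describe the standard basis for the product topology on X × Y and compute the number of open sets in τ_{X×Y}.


Basis B = {∅ × ∅, {x94} × {j, l}, {x95} × {j, l}, {x94} × {j, k, l}, {x95} × {j, k, l}, {x94, x95} × {j, l}, {x94, x95} × {j, k, l}}; |τ_{X×Y}| = 9.

Enumerate products U × V with U ∈ τ_X, V ∈ τ_Y (deduplicated):
  ∅ × ∅ = {} (∅)
  {x94} × {j, l} = {(x94,j), (x94,l)}
  {x95} × {j, l} = {(x95,j), (x95,l)}
  {x94} × {j, k, l} = {(x94,j), (x94,k), (x94,l)}
  {x95} × {j, k, l} = {(x95,j), (x95,k), (x95,l)}
  {x94, x95} × {j, l} = {(x94,j), (x94,l), (x95,j), (x95,l)}
  {x94, x95} × {j, k, l} = {(x94,j), (x94,k), (x94,l), (x95,j), (x95,k), (x95,l)}
These 7 distinct sets form the basis B.
Close under arbitrary unions to get τ_{X×Y}; counting gives |τ_{X×Y}| = 9.


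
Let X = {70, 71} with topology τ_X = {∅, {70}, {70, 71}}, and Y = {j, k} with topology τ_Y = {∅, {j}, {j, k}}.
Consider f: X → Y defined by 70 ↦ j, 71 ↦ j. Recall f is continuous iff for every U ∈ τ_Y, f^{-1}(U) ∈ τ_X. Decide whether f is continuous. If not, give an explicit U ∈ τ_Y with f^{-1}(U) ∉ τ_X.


f IS continuous.

Compute f^{-1}(U) for each U ∈ τ_Y:
  U = ∅: f^{-1}(U) = ∅ ∈ τ_X ✓.
  U = {j}: f^{-1}(U) = {70, 71} ∈ τ_X ✓.
  U = {j, k}: f^{-1}(U) = {70, 71} ∈ τ_X ✓.
Every preimage lies in τ_X, so f IS continuous.


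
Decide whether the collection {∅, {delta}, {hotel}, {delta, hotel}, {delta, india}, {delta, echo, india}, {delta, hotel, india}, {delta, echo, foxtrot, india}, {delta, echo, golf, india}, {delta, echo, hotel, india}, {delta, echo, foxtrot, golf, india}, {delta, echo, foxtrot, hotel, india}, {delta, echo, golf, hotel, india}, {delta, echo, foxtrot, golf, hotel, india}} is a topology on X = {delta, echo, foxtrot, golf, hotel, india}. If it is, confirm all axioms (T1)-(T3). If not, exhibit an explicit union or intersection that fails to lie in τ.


τ IS a topology on X.

Axiom (T1): ∅ ∈ τ? Yes; X ∈ τ? Yes.
Axiom (T2/T3): check pairwise unions and intersections of members of τ.
All pairwise intersections and unions checked — each lies in τ. Therefore τ satisfies (T1), (T2), (T3): it IS a topology on X.


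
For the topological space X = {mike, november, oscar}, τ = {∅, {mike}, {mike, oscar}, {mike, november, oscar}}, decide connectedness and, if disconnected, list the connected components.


(X, τ) is connected.

Find clopen sets (U ∈ τ with X ∖ U ∈ τ):
  U = ∅, X ∖ U = {mike, november, oscar} — both open, so U is clopen.
  U = {mike, november, oscar}, X ∖ U = ∅ — both open, so U is clopen.
Only trivial clopens (∅ and X) exist, so (X, τ) is connected.
Compute connected components by grouping points that agree on all clopens:
  component: {mike, november, oscar}


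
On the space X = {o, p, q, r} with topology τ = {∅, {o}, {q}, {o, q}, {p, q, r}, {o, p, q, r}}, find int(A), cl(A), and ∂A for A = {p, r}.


int(A) = ∅, cl(A) = {p, r}, ∂A = {p, r}.

Closed sets in (X, τ) are complements of opens:
  closed(X, τ) = {∅, {o}, {p, r}, {o, p, r}, {p, q, r}, {o, p, q, r}}.
int(A) = ⋃ {U ∈ τ : U ⊆ A}. Opens contained in A: ∅.
Taking the union of these: int(A) = ∅.
cl(A) = ⋂ {C closed : A ⊆ C}. Closed sets containing A: {p, r}, {o, p, r}, {p, q, r}, {o, p, q, r}.
Intersecting these: cl(A) = {p, r}.
∂A = cl(A) ∖ int(A) = {p, r} ∖ ∅ = {p, r}.


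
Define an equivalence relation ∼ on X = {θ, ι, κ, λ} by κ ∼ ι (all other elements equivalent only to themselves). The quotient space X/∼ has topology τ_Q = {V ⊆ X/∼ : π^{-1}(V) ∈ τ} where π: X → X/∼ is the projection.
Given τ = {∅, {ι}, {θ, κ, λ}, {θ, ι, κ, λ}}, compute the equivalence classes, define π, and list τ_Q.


X/∼ = {[θ], [ι=κ], [λ]}; |τ_Q| = 2.

Equivalence classes: [θ], [ι=κ], [λ].
Quotient map π: X → X/∼ sends θ ↦ [θ], ι ↦ [ι=κ], κ ↦ [ι=κ], λ ↦ [λ].
For each subset V ⊆ X/∼, compute π^{-1}(V) ⊆ X and check whether π^{-1}(V) ∈ τ. V is open in τ_Q iff π^{-1}(V) ∈ τ.
  V = {}: π^{-1}(V) = ∅ ∈ τ ✓.
  V = {[θ]}: π^{-1}(V) = {θ} ∉ τ ✗.
  V = {[ι=κ]}: π^{-1}(V) = {ι, κ} ∉ τ ✗.
  V = {[θ], [ι=κ]}: π^{-1}(V) = {θ, ι, κ} ∉ τ ✗.
  V = {[λ]}: π^{-1}(V) = {λ} ∉ τ ✗.
  V = {[θ], [λ]}: π^{-1}(V) = {θ, λ} ∉ τ ✗.
  V = {[ι=κ], [λ]}: π^{-1}(V) = {ι, κ, λ} ∉ τ ✗.
  V = {[θ], [ι=κ], [λ]}: π^{-1}(V) = {θ, ι, κ, λ} ∈ τ ✓.
Open sets in the quotient: τ_Q = {{}, {[θ], [ι=κ], [λ]}} (2 elements).


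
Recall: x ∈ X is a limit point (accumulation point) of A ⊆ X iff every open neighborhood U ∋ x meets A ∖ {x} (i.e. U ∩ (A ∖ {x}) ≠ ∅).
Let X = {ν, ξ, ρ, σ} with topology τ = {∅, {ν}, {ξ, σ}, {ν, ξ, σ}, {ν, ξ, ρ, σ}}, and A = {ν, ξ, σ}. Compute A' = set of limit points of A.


A' = {ξ, ρ, σ}

For each x ∈ X, list the open sets U ∈ τ with x ∈ U, then check whether U ∩ (A ∖ {x}) ≠ ∅ for every such U.
  x = ν: open {ν} ∋ x has {ν} ∩ (A ∖ {ν}) = ∅, so x is NOT a limit point.
  x = ξ: opens ∋ x are {ξ, σ}, {ν, ξ, σ}, {ν, ξ, ρ, σ}; each meets A ∖ {ξ}, so x IS a limit point.
  x = ρ: opens ∋ x are {ν, ξ, ρ, σ}; each meets A ∖ {ρ}, so x IS a limit point.
  x = σ: opens ∋ x are {ξ, σ}, {ν, ξ, σ}, {ν, ξ, ρ, σ}; each meets A ∖ {σ}, so x IS a limit point.
Collecting: A' = {ξ, ρ, σ}.


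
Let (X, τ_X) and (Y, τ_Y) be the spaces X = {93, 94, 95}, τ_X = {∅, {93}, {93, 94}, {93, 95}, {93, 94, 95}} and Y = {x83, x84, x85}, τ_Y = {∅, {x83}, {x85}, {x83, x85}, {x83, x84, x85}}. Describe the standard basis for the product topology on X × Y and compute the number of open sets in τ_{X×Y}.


Basis B = {∅ × ∅, {93} × {x83}, {93} × {x85}, {93} × {x83, x85}, {93, 94} × {x83}, {93, 95} × {x83}, {93, 94} × {x85}, {93, 95} × {x85}, {93} × {x83, x84, x85}, {93, 94, 95} × {x83}, {93, 94, 95} × {x85}, {93, 94} × {x83, x85}, {93, 95} × {x83, x85}, {93, 94} × {x83, x84, x85}, {93, 95} × {x83, x84, x85}, {93, 94, 95} × {x83, x85}, {93, 94, 95} × {x83, x84, x85}}; |τ_{X×Y}| = 50.

Enumerate products U × V with U ∈ τ_X, V ∈ τ_Y (deduplicated):
  ∅ × ∅ = {} (∅)
  {93} × {x83} = {(93,x83)}
  {93} × {x85} = {(93,x85)}
  {93} × {x83, x85} = {(93,x83), (93,x85)}
  {93, 94} × {x83} = {(93,x83), (94,x83)}
  {93, 95} × {x83} = {(93,x83), (95,x83)}
  {93, 94} × {x85} = {(93,x85), (94,x85)}
  {93, 95} × {x85} = {(93,x85), (95,x85)}
  {93} × {x83, x84, x85} = {(93,x83), (93,x84), (93,x85)}
  {93, 94, 95} × {x83} = {(93,x83), (94,x83), (95,x83)}
  {93, 94, 95} × {x85} = {(93,x85), (94,x85), (95,x85)}
  {93, 94} × {x83, x85} = {(93,x83), (93,x85), (94,x83), (94,x85)}
  {93, 95} × {x83, x85} = {(93,x83), (93,x85), (95,x83), (95,x85)}
  {93, 94} × {x83, x84, x85} = {(93,x83), (93,x84), (93,x85), (94,x83), (94,x84), (94,x85)}
  {93, 95} × {x83, x84, x85} = {(93,x83), (93,x84), (93,x85), (95,x83), (95,x84), (95,x85)}
  {93, 94, 95} × {x83, x85} = {(93,x83), (93,x85), (94,x83), (94,x85), (95,x83), (95,x85)}
  {93, 94, 95} × {x83, x84, x85} = {(93,x83), (93,x84), (93,x85), (94,x83), (94,x84), (94,x85), (95,x83), (95,x84), (95,x85)}
These 17 distinct sets form the basis B.
Close under arbitrary unions to get τ_{X×Y}; counting gives |τ_{X×Y}| = 50.


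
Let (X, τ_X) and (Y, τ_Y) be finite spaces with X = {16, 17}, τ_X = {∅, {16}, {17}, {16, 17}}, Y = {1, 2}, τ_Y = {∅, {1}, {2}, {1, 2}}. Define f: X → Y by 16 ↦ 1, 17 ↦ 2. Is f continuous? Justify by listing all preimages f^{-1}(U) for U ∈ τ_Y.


f IS continuous.

Compute f^{-1}(U) for each U ∈ τ_Y:
  U = ∅: f^{-1}(U) = ∅ ∈ τ_X ✓.
  U = {1}: f^{-1}(U) = {16} ∈ τ_X ✓.
  U = {2}: f^{-1}(U) = {17} ∈ τ_X ✓.
  U = {1, 2}: f^{-1}(U) = {16, 17} ∈ τ_X ✓.
Every preimage lies in τ_X, so f IS continuous.


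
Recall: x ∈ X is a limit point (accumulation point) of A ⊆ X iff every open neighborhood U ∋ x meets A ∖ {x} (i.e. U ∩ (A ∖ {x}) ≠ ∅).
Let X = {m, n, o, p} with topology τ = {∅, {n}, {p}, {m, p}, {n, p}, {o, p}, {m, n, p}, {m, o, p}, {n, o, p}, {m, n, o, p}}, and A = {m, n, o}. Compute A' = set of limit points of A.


A' = ∅

For each x ∈ X, list the open sets U ∈ τ with x ∈ U, then check whether U ∩ (A ∖ {x}) ≠ ∅ for every such U.
  x = m: open {m, p} ∋ x has {m, p} ∩ (A ∖ {m}) = ∅, so x is NOT a limit point.
  x = n: open {n} ∋ x has {n} ∩ (A ∖ {n}) = ∅, so x is NOT a limit point.
  x = o: open {o, p} ∋ x has {o, p} ∩ (A ∖ {o}) = ∅, so x is NOT a limit point.
  x = p: open {p} ∋ x has {p} ∩ (A ∖ {p}) = ∅, so x is NOT a limit point.
Collecting: A' = ∅.


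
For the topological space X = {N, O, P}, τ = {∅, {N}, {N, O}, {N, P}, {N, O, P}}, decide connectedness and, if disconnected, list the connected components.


(X, τ) is connected.

Find clopen sets (U ∈ τ with X ∖ U ∈ τ):
  U = ∅, X ∖ U = {N, O, P} — both open, so U is clopen.
  U = {N, O, P}, X ∖ U = ∅ — both open, so U is clopen.
Only trivial clopens (∅ and X) exist, so (X, τ) is connected.
Compute connected components by grouping points that agree on all clopens:
  component: {N, O, P}


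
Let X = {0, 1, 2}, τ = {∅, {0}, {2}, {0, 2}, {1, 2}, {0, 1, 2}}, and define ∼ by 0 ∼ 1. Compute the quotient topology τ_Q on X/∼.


X/∼ = {[0=1], [2]}; |τ_Q| = 3.

Equivalence classes: [0=1], [2].
Quotient map π: X → X/∼ sends 0 ↦ [0=1], 1 ↦ [0=1], 2 ↦ [2].
For each subset V ⊆ X/∼, compute π^{-1}(V) ⊆ X and check whether π^{-1}(V) ∈ τ. V is open in τ_Q iff π^{-1}(V) ∈ τ.
  V = {}: π^{-1}(V) = ∅ ∈ τ ✓.
  V = {[0=1]}: π^{-1}(V) = {0, 1} ∉ τ ✗.
  V = {[2]}: π^{-1}(V) = {2} ∈ τ ✓.
  V = {[0=1], [2]}: π^{-1}(V) = {0, 1, 2} ∈ τ ✓.
Open sets in the quotient: τ_Q = {{}, {[2]}, {[0=1], [2]}} (3 elements).


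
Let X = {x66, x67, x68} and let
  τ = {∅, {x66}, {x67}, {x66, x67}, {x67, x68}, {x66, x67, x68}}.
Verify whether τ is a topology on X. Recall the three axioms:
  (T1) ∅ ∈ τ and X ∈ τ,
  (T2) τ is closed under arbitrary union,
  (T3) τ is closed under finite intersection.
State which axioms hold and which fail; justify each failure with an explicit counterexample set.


τ IS a topology on X.

Axiom (T1): ∅ ∈ τ? Yes; X ∈ τ? Yes.
Axiom (T2/T3): check pairwise unions and intersections of members of τ.
All pairwise intersections and unions checked — each lies in τ. Therefore τ satisfies (T1), (T2), (T3): it IS a topology on X.


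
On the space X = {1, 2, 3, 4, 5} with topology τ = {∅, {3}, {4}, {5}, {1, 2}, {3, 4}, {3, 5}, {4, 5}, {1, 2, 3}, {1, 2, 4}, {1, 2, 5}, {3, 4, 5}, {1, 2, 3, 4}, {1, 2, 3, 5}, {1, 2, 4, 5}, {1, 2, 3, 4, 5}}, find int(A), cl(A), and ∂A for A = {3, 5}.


int(A) = {3, 5}, cl(A) = {3, 5}, ∂A = ∅.

Closed sets in (X, τ) are complements of opens:
  closed(X, τ) = {∅, {3}, {4}, {5}, {1, 2}, {3, 4}, {3, 5}, {4, 5}, {1, 2, 3}, {1, 2, 4}, {1, 2, 5}, {3, 4, 5}, {1, 2, 3, 4}, {1, 2, 3, 5}, {1, 2, 4, 5}, {1, 2, 3, 4, 5}}.
int(A) = ⋃ {U ∈ τ : U ⊆ A}. Opens contained in A: ∅, {3}, {5}, {3, 5}.
Taking the union of these: int(A) = {3, 5}.
cl(A) = ⋂ {C closed : A ⊆ C}. Closed sets containing A: {3, 5}, {3, 4, 5}, {1, 2, 3, 5}, {1, 2, 3, 4, 5}.
Intersecting these: cl(A) = {3, 5}.
∂A = cl(A) ∖ int(A) = {3, 5} ∖ {3, 5} = ∅.


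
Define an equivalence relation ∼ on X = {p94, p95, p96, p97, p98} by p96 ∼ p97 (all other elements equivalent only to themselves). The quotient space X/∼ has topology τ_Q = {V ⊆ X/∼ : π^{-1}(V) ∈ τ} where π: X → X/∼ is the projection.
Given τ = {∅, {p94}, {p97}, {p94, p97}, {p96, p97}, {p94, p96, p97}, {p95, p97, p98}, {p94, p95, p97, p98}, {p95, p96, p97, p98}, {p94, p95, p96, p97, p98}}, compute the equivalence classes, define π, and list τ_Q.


X/∼ = {[p94], [p95], [p96=p97], [p98]}; |τ_Q| = 6.

Equivalence classes: [p94], [p95], [p96=p97], [p98].
Quotient map π: X → X/∼ sends p94 ↦ [p94], p95 ↦ [p95], p96 ↦ [p96=p97], p97 ↦ [p96=p97], p98 ↦ [p98].
For each subset V ⊆ X/∼, compute π^{-1}(V) ⊆ X and check whether π^{-1}(V) ∈ τ. V is open in τ_Q iff π^{-1}(V) ∈ τ.
  V = {}: π^{-1}(V) = ∅ ∈ τ ✓.
  V = {[p94]}: π^{-1}(V) = {p94} ∈ τ ✓.
  V = {[p95]}: π^{-1}(V) = {p95} ∉ τ ✗.
  V = {[p94], [p95]}: π^{-1}(V) = {p94, p95} ∉ τ ✗.
  V = {[p96=p97]}: π^{-1}(V) = {p96, p97} ∈ τ ✓.
  V = {[p94], [p96=p97]}: π^{-1}(V) = {p94, p96, p97} ∈ τ ✓.
  V = {[p95], [p96=p97]}: π^{-1}(V) = {p95, p96, p97} ∉ τ ✗.
  V = {[p94], [p95], [p96=p97]}: π^{-1}(V) = {p94, p95, p96, p97} ∉ τ ✗.
  V = {[p98]}: π^{-1}(V) = {p98} ∉ τ ✗.
  V = {[p94], [p98]}: π^{-1}(V) = {p94, p98} ∉ τ ✗.
  V = {[p95], [p98]}: π^{-1}(V) = {p95, p98} ∉ τ ✗.
  V = {[p94], [p95], [p98]}: π^{-1}(V) = {p94, p95, p98} ∉ τ ✗.
  V = {[p96=p97], [p98]}: π^{-1}(V) = {p96, p97, p98} ∉ τ ✗.
  V = {[p94], [p96=p97], [p98]}: π^{-1}(V) = {p94, p96, p97, p98} ∉ τ ✗.
  V = {[p95], [p96=p97], [p98]}: π^{-1}(V) = {p95, p96, p97, p98} ∈ τ ✓.
  V = {[p94], [p95], [p96=p97], [p98]}: π^{-1}(V) = {p94, p95, p96, p97, p98} ∈ τ ✓.
Open sets in the quotient: τ_Q = {{}, {[p94]}, {[p96=p97]}, {[p94], [p96=p97]}, {[p95], [p96=p97], [p98]}, {[p94], [p95], [p96=p97], [p98]}} (6 elements).


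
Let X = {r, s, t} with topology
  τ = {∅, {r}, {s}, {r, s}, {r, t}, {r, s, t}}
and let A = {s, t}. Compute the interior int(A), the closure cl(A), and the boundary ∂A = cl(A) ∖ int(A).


int(A) = {s}, cl(A) = {s, t}, ∂A = {t}.

Closed sets in (X, τ) are complements of opens:
  closed(X, τ) = {∅, {s}, {t}, {r, t}, {s, t}, {r, s, t}}.
int(A) = ⋃ {U ∈ τ : U ⊆ A}. Opens contained in A: ∅, {s}.
Taking the union of these: int(A) = {s}.
cl(A) = ⋂ {C closed : A ⊆ C}. Closed sets containing A: {s, t}, {r, s, t}.
Intersecting these: cl(A) = {s, t}.
∂A = cl(A) ∖ int(A) = {s, t} ∖ {s} = {t}.


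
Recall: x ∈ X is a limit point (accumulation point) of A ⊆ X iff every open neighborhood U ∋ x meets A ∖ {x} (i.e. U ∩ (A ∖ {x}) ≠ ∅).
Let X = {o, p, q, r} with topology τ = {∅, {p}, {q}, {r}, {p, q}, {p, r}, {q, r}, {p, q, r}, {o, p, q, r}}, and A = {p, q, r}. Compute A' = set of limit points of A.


A' = {o}

For each x ∈ X, list the open sets U ∈ τ with x ∈ U, then check whether U ∩ (A ∖ {x}) ≠ ∅ for every such U.
  x = o: opens ∋ x are {o, p, q, r}; each meets A ∖ {o}, so x IS a limit point.
  x = p: open {p} ∋ x has {p} ∩ (A ∖ {p}) = ∅, so x is NOT a limit point.
  x = q: open {q} ∋ x has {q} ∩ (A ∖ {q}) = ∅, so x is NOT a limit point.
  x = r: open {r} ∋ x has {r} ∩ (A ∖ {r}) = ∅, so x is NOT a limit point.
Collecting: A' = {o}.


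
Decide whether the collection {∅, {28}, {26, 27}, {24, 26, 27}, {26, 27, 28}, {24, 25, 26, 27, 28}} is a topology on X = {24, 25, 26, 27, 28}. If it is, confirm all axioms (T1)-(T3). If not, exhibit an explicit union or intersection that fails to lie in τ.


τ is NOT a topology on X.

Axiom (T1): ∅ ∈ τ? Yes; X ∈ τ? Yes.
Axiom (T2/T3): check pairwise unions and intersections of members of τ.
Counterexample for (T2): {28} ∪ {24, 26, 27} = {24, 26, 27, 28} ∉ τ. Therefore τ is NOT a topology.


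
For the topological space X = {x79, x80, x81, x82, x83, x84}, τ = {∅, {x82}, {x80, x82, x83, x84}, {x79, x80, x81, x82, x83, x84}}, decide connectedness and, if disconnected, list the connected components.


(X, τ) is connected.

Find clopen sets (U ∈ τ with X ∖ U ∈ τ):
  U = ∅, X ∖ U = {x79, x80, x81, x82, x83, x84} — both open, so U is clopen.
  U = {x79, x80, x81, x82, x83, x84}, X ∖ U = ∅ — both open, so U is clopen.
Only trivial clopens (∅ and X) exist, so (X, τ) is connected.
Compute connected components by grouping points that agree on all clopens:
  component: {x79, x80, x81, x82, x83, x84}


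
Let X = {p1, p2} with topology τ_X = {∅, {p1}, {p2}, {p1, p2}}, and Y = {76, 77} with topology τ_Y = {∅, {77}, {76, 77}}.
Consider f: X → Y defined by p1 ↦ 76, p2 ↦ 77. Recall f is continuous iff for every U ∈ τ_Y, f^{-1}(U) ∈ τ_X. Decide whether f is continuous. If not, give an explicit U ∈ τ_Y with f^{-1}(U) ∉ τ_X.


f IS continuous.

Compute f^{-1}(U) for each U ∈ τ_Y:
  U = ∅: f^{-1}(U) = ∅ ∈ τ_X ✓.
  U = {77}: f^{-1}(U) = {p2} ∈ τ_X ✓.
  U = {76, 77}: f^{-1}(U) = {p1, p2} ∈ τ_X ✓.
Every preimage lies in τ_X, so f IS continuous.


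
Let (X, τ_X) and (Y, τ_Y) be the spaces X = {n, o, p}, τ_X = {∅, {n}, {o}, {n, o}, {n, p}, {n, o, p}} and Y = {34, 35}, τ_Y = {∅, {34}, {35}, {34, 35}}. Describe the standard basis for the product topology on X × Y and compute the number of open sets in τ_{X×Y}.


Basis B = {∅ × ∅, {n} × {34}, {n} × {35}, {o} × {34}, {o} × {35}, {n} × {34, 35}, {n, o} × {34}, {n, p} × {34}, {n, o} × {35}, {n, p} × {35}, {o} × {34, 35}, {n, o, p} × {34}, {n, o, p} × {35}, {n, o} × {34, 35}, {n, p} × {34, 35}, {n, o, p} × {34, 35}}; |τ_{X×Y}| = 36.

Enumerate products U × V with U ∈ τ_X, V ∈ τ_Y (deduplicated):
  ∅ × ∅ = {} (∅)
  {n} × {34} = {(n,34)}
  {n} × {35} = {(n,35)}
  {o} × {34} = {(o,34)}
  {o} × {35} = {(o,35)}
  {n} × {34, 35} = {(n,34), (n,35)}
  {n, o} × {34} = {(n,34), (o,34)}
  {n, p} × {34} = {(n,34), (p,34)}
  {n, o} × {35} = {(n,35), (o,35)}
  {n, p} × {35} = {(n,35), (p,35)}
  {o} × {34, 35} = {(o,34), (o,35)}
  {n, o, p} × {34} = {(n,34), (o,34), (p,34)}
  {n, o, p} × {35} = {(n,35), (o,35), (p,35)}
  {n, o} × {34, 35} = {(n,34), (n,35), (o,34), (o,35)}
  {n, p} × {34, 35} = {(n,34), (n,35), (p,34), (p,35)}
  {n, o, p} × {34, 35} = {(n,34), (n,35), (o,34), (o,35), (p,34), (p,35)}
These 16 distinct sets form the basis B.
Close under arbitrary unions to get τ_{X×Y}; counting gives |τ_{X×Y}| = 36.


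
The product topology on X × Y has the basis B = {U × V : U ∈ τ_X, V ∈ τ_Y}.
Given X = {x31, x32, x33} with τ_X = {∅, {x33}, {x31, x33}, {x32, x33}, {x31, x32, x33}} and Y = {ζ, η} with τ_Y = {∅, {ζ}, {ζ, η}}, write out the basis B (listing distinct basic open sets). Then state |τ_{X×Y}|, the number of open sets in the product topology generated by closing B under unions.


Basis B = {∅ × ∅, {x33} × {ζ}, {x31, x33} × {ζ}, {x32, x33} × {ζ}, {x33} × {ζ, η}, {x31, x32, x33} × {ζ}, {x31, x33} × {ζ, η}, {x32, x33} × {ζ, η}, {x31, x32, x33} × {ζ, η}}; |τ_{X×Y}| = 14.

Enumerate products U × V with U ∈ τ_X, V ∈ τ_Y (deduplicated):
  ∅ × ∅ = {} (∅)
  {x33} × {ζ} = {(x33,ζ)}
  {x31, x33} × {ζ} = {(x31,ζ), (x33,ζ)}
  {x32, x33} × {ζ} = {(x32,ζ), (x33,ζ)}
  {x33} × {ζ, η} = {(x33,ζ), (x33,η)}
  {x31, x32, x33} × {ζ} = {(x31,ζ), (x32,ζ), (x33,ζ)}
  {x31, x33} × {ζ, η} = {(x31,ζ), (x31,η), (x33,ζ), (x33,η)}
  {x32, x33} × {ζ, η} = {(x32,ζ), (x32,η), (x33,ζ), (x33,η)}
  {x31, x32, x33} × {ζ, η} = {(x31,ζ), (x31,η), (x32,ζ), (x32,η), (x33,ζ), (x33,η)}
These 9 distinct sets form the basis B.
Close under arbitrary unions to get τ_{X×Y}; counting gives |τ_{X×Y}| = 14.


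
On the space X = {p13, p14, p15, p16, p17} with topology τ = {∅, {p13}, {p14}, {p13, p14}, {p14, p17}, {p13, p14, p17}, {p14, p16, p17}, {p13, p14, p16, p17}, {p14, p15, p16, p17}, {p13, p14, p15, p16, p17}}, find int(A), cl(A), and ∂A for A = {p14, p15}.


int(A) = {p14}, cl(A) = {p14, p15, p16, p17}, ∂A = {p15, p16, p17}.

Closed sets in (X, τ) are complements of opens:
  closed(X, τ) = {∅, {p13}, {p15}, {p13, p15}, {p15, p16}, {p13, p15, p16}, {p15, p16, p17}, {p13, p15, p16, p17}, {p14, p15, p16, p17}, {p13, p14, p15, p16, p17}}.
int(A) = ⋃ {U ∈ τ : U ⊆ A}. Opens contained in A: ∅, {p14}.
Taking the union of these: int(A) = {p14}.
cl(A) = ⋂ {C closed : A ⊆ C}. Closed sets containing A: {p14, p15, p16, p17}, {p13, p14, p15, p16, p17}.
Intersecting these: cl(A) = {p14, p15, p16, p17}.
∂A = cl(A) ∖ int(A) = {p14, p15, p16, p17} ∖ {p14} = {p15, p16, p17}.


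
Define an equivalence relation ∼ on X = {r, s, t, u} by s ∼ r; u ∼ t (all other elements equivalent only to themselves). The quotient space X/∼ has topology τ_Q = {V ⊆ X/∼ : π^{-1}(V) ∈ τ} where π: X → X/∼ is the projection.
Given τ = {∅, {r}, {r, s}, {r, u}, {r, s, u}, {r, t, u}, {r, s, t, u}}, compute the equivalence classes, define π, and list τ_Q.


X/∼ = {[r=s], [t=u]}; |τ_Q| = 3.

Equivalence classes: [r=s], [t=u].
Quotient map π: X → X/∼ sends r ↦ [r=s], s ↦ [r=s], t ↦ [t=u], u ↦ [t=u].
For each subset V ⊆ X/∼, compute π^{-1}(V) ⊆ X and check whether π^{-1}(V) ∈ τ. V is open in τ_Q iff π^{-1}(V) ∈ τ.
  V = {}: π^{-1}(V) = ∅ ∈ τ ✓.
  V = {[r=s]}: π^{-1}(V) = {r, s} ∈ τ ✓.
  V = {[t=u]}: π^{-1}(V) = {t, u} ∉ τ ✗.
  V = {[r=s], [t=u]}: π^{-1}(V) = {r, s, t, u} ∈ τ ✓.
Open sets in the quotient: τ_Q = {{}, {[r=s]}, {[r=s], [t=u]}} (3 elements).


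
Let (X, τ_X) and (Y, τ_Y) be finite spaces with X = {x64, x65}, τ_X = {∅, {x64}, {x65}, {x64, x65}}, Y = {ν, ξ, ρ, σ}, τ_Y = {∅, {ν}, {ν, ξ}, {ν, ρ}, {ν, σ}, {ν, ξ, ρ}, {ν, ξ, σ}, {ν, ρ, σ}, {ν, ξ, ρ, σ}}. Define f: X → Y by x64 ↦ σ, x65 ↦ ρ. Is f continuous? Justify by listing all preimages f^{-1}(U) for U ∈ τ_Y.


f IS continuous.

Compute f^{-1}(U) for each U ∈ τ_Y:
  U = ∅: f^{-1}(U) = ∅ ∈ τ_X ✓.
  U = {ν}: f^{-1}(U) = ∅ ∈ τ_X ✓.
  U = {ν, ξ}: f^{-1}(U) = ∅ ∈ τ_X ✓.
  U = {ν, ρ}: f^{-1}(U) = {x65} ∈ τ_X ✓.
  U = {ν, σ}: f^{-1}(U) = {x64} ∈ τ_X ✓.
  U = {ν, ξ, ρ}: f^{-1}(U) = {x65} ∈ τ_X ✓.
  U = {ν, ξ, σ}: f^{-1}(U) = {x64} ∈ τ_X ✓.
  U = {ν, ρ, σ}: f^{-1}(U) = {x64, x65} ∈ τ_X ✓.
  U = {ν, ξ, ρ, σ}: f^{-1}(U) = {x64, x65} ∈ τ_X ✓.
Every preimage lies in τ_X, so f IS continuous.


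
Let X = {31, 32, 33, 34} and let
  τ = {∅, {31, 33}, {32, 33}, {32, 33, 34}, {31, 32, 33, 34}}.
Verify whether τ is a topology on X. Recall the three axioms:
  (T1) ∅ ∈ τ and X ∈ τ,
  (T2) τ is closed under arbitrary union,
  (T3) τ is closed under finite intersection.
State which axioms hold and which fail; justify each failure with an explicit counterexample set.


τ is NOT a topology on X.

Axiom (T1): ∅ ∈ τ? Yes; X ∈ τ? Yes.
Axiom (T2/T3): check pairwise unions and intersections of members of τ.
Counterexample for (T3): {31, 33} ∩ {32, 33} = {33} ∉ τ. Therefore τ is NOT a topology.


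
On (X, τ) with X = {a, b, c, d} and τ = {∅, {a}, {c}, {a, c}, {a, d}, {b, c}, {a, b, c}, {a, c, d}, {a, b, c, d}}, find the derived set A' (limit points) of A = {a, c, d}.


A' = {b, d}

For each x ∈ X, list the open sets U ∈ τ with x ∈ U, then check whether U ∩ (A ∖ {x}) ≠ ∅ for every such U.
  x = a: open {a} ∋ x has {a} ∩ (A ∖ {a}) = ∅, so x is NOT a limit point.
  x = b: opens ∋ x are {b, c}, {a, b, c}, {a, b, c, d}; each meets A ∖ {b}, so x IS a limit point.
  x = c: open {c} ∋ x has {c} ∩ (A ∖ {c}) = ∅, so x is NOT a limit point.
  x = d: opens ∋ x are {a, d}, {a, c, d}, {a, b, c, d}; each meets A ∖ {d}, so x IS a limit point.
Collecting: A' = {b, d}.


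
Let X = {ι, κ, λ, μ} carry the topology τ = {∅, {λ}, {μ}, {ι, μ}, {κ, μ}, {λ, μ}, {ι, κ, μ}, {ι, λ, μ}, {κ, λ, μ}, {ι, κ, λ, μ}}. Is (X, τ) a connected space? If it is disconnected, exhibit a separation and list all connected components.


(X, τ) is disconnected; components = [{λ}, {ι, κ, μ}].

Find clopen sets (U ∈ τ with X ∖ U ∈ τ):
  U = ∅, X ∖ U = {ι, κ, λ, μ} — both open, so U is clopen.
  U = {λ}, X ∖ U = {ι, κ, μ} — both open, so U is clopen.
  U = {ι, κ, μ}, X ∖ U = {λ} — both open, so U is clopen.
  U = {ι, κ, λ, μ}, X ∖ U = ∅ — both open, so U is clopen.
Nontrivial clopen(s) exist: e.g. {λ}. So (X, τ) is disconnected.
Compute connected components by grouping points that agree on all clopens:
  component: {λ}
  component: {ι, κ, μ}


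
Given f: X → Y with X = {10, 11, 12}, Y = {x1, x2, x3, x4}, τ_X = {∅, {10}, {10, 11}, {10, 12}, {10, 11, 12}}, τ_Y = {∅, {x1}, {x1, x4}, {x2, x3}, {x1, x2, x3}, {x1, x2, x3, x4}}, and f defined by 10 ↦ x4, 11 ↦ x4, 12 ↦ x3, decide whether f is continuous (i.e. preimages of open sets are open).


f is NOT continuous.

Compute f^{-1}(U) for each U ∈ τ_Y:
  U = ∅: f^{-1}(U) = ∅ ∈ τ_X ✓.
  U = {x1}: f^{-1}(U) = ∅ ∈ τ_X ✓.
  U = {x1, x4}: f^{-1}(U) = {10, 11} ∈ τ_X ✓.
  U = {x2, x3}: f^{-1}(U) = {12} ∉ τ_X ✗.
  U = {x1, x2, x3}: f^{-1}(U) = {12} ∉ τ_X ✗.
  U = {x1, x2, x3, x4}: f^{-1}(U) = {10, 11, 12} ∈ τ_X ✓.
Found U = {x2, x3} with f^{-1}(U) = {12} not in τ_X. Therefore f is NOT continuous.


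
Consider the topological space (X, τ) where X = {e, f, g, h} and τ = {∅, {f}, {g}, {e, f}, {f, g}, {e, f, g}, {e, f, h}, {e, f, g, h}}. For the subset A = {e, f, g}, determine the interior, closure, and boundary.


int(A) = {e, f, g}, cl(A) = {e, f, g, h}, ∂A = {h}.

Closed sets in (X, τ) are complements of opens:
  closed(X, τ) = {∅, {g}, {h}, {e, h}, {g, h}, {e, f, h}, {e, g, h}, {e, f, g, h}}.
int(A) = ⋃ {U ∈ τ : U ⊆ A}. Opens contained in A: ∅, {f}, {g}, {e, f}, {f, g}, {e, f, g}.
Taking the union of these: int(A) = {e, f, g}.
cl(A) = ⋂ {C closed : A ⊆ C}. Closed sets containing A: {e, f, g, h}.
Intersecting these: cl(A) = {e, f, g, h}.
∂A = cl(A) ∖ int(A) = {e, f, g, h} ∖ {e, f, g} = {h}.


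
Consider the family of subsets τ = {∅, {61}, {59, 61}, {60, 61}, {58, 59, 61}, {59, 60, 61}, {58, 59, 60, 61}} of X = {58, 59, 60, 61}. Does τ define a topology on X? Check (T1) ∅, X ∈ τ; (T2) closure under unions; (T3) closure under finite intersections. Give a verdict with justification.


τ IS a topology on X.

Axiom (T1): ∅ ∈ τ? Yes; X ∈ τ? Yes.
Axiom (T2/T3): check pairwise unions and intersections of members of τ.
All pairwise intersections and unions checked — each lies in τ. Therefore τ satisfies (T1), (T2), (T3): it IS a topology on X.


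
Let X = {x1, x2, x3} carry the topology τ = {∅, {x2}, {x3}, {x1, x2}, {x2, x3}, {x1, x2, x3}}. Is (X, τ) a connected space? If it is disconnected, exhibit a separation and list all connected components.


(X, τ) is disconnected; components = [{x3}, {x1, x2}].

Find clopen sets (U ∈ τ with X ∖ U ∈ τ):
  U = ∅, X ∖ U = {x1, x2, x3} — both open, so U is clopen.
  U = {x3}, X ∖ U = {x1, x2} — both open, so U is clopen.
  U = {x1, x2}, X ∖ U = {x3} — both open, so U is clopen.
  U = {x1, x2, x3}, X ∖ U = ∅ — both open, so U is clopen.
Nontrivial clopen(s) exist: e.g. {x1, x2}. So (X, τ) is disconnected.
Compute connected components by grouping points that agree on all clopens:
  component: {x3}
  component: {x1, x2}


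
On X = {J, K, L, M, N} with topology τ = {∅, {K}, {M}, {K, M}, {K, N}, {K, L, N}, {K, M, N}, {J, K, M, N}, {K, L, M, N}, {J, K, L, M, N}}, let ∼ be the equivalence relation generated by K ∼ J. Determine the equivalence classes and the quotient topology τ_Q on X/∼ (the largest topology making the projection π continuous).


X/∼ = {[J=K], [L], [M], [N]}; |τ_Q| = 4.

Equivalence classes: [J=K], [L], [M], [N].
Quotient map π: X → X/∼ sends J ↦ [J=K], K ↦ [J=K], L ↦ [L], M ↦ [M], N ↦ [N].
For each subset V ⊆ X/∼, compute π^{-1}(V) ⊆ X and check whether π^{-1}(V) ∈ τ. V is open in τ_Q iff π^{-1}(V) ∈ τ.
  V = {}: π^{-1}(V) = ∅ ∈ τ ✓.
  V = {[J=K]}: π^{-1}(V) = {J, K} ∉ τ ✗.
  V = {[L]}: π^{-1}(V) = {L} ∉ τ ✗.
  V = {[J=K], [L]}: π^{-1}(V) = {J, K, L} ∉ τ ✗.
  V = {[M]}: π^{-1}(V) = {M} ∈ τ ✓.
  V = {[J=K], [M]}: π^{-1}(V) = {J, K, M} ∉ τ ✗.
  V = {[L], [M]}: π^{-1}(V) = {L, M} ∉ τ ✗.
  V = {[J=K], [L], [M]}: π^{-1}(V) = {J, K, L, M} ∉ τ ✗.
  V = {[N]}: π^{-1}(V) = {N} ∉ τ ✗.
  V = {[J=K], [N]}: π^{-1}(V) = {J, K, N} ∉ τ ✗.
  V = {[L], [N]}: π^{-1}(V) = {L, N} ∉ τ ✗.
  V = {[J=K], [L], [N]}: π^{-1}(V) = {J, K, L, N} ∉ τ ✗.
  V = {[M], [N]}: π^{-1}(V) = {M, N} ∉ τ ✗.
  V = {[J=K], [M], [N]}: π^{-1}(V) = {J, K, M, N} ∈ τ ✓.
  V = {[L], [M], [N]}: π^{-1}(V) = {L, M, N} ∉ τ ✗.
  V = {[J=K], [L], [M], [N]}: π^{-1}(V) = {J, K, L, M, N} ∈ τ ✓.
Open sets in the quotient: τ_Q = {{}, {[M]}, {[J=K], [M], [N]}, {[J=K], [L], [M], [N]}} (4 elements).


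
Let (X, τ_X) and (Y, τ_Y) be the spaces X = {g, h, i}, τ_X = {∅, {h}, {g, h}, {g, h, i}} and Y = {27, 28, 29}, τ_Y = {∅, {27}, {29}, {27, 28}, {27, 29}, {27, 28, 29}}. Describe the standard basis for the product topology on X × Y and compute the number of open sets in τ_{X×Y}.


Basis B = {∅ × ∅, {h} × {27}, {h} × {29}, {g, h} × {27}, {g, h} × {29}, {h} × {27, 28}, {h} × {27, 29}, {g, h, i} × {27}, {g, h, i} × {29}, {h} × {27, 28, 29}, {g, h} × {27, 28}, {g, h} × {27, 29}, {g, h} × {27, 28, 29}, {g, h, i} × {27, 28}, {g, h, i} × {27, 29}, {g, h, i} × {27, 28, 29}}; |τ_{X×Y}| = 40.

Enumerate products U × V with U ∈ τ_X, V ∈ τ_Y (deduplicated):
  ∅ × ∅ = {} (∅)
  {h} × {27} = {(h,27)}
  {h} × {29} = {(h,29)}
  {g, h} × {27} = {(g,27), (h,27)}
  {g, h} × {29} = {(g,29), (h,29)}
  {h} × {27, 28} = {(h,27), (h,28)}
  {h} × {27, 29} = {(h,27), (h,29)}
  {g, h, i} × {27} = {(g,27), (h,27), (i,27)}
  {g, h, i} × {29} = {(g,29), (h,29), (i,29)}
  {h} × {27, 28, 29} = {(h,27), (h,28), (h,29)}
  {g, h} × {27, 28} = {(g,27), (g,28), (h,27), (h,28)}
  {g, h} × {27, 29} = {(g,27), (g,29), (h,27), (h,29)}
  {g, h} × {27, 28, 29} = {(g,27), (g,28), (g,29), (h,27), (h,28), (h,29)}
  {g, h, i} × {27, 28} = {(g,27), (g,28), (h,27), (h,28), (i,27), (i,28)}
  {g, h, i} × {27, 29} = {(g,27), (g,29), (h,27), (h,29), (i,27), (i,29)}
  {g, h, i} × {27, 28, 29} = {(g,27), (g,28), (g,29), (h,27), (h,28), (h,29), (i,27), (i,28), (i,29)}
These 16 distinct sets form the basis B.
Close under arbitrary unions to get τ_{X×Y}; counting gives |τ_{X×Y}| = 40.


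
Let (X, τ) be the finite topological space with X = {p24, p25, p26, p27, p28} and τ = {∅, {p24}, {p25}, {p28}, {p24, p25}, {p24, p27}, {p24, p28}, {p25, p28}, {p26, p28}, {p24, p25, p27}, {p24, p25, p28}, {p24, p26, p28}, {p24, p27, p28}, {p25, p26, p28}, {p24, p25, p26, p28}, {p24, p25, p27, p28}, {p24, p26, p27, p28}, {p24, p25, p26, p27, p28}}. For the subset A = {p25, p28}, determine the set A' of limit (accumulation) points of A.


A' = {p26}

For each x ∈ X, list the open sets U ∈ τ with x ∈ U, then check whether U ∩ (A ∖ {x}) ≠ ∅ for every such U.
  x = p24: open {p24} ∋ x has {p24} ∩ (A ∖ {p24}) = ∅, so x is NOT a limit point.
  x = p25: open {p25} ∋ x has {p25} ∩ (A ∖ {p25}) = ∅, so x is NOT a limit point.
  x = p26: opens ∋ x are {p26, p28}, {p24, p26, p28}, {p25, p26, p28}, {p24, p25, p26, p28}, {p24, p26, p27, p28}, {p24, p25, p26, p27, p28}; each meets A ∖ {p26}, so x IS a limit point.
  x = p27: open {p24, p27} ∋ x has {p24, p27} ∩ (A ∖ {p27}) = ∅, so x is NOT a limit point.
  x = p28: open {p28} ∋ x has {p28} ∩ (A ∖ {p28}) = ∅, so x is NOT a limit point.
Collecting: A' = {p26}.


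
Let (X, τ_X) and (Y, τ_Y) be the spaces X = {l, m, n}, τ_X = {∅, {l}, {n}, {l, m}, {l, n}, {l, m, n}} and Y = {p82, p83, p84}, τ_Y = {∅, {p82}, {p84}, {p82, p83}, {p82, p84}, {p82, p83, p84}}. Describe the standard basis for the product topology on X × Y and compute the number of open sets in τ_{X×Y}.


Basis B = {∅ × ∅, {l} × {p82}, {l} × {p84}, {n} × {p82}, {n} × {p84}, {l} × {p82, p83}, {l} × {p82, p84}, {l, m} × {p82}, {l, n} × {p82}, {l, m} × {p84}, {l, n} × {p84}, {n} × {p82, p83}, {n} × {p82, p84}, {l} × {p82, p83, p84}, {l, m, n} × {p82}, {l, m, n} × {p84}, {n} × {p82, p83, p84}, {l, m} × {p82, p83}, {l, n} × {p82, p83}, {l, m} × {p82, p84}, {l, n} × {p82, p84}, {l, m} × {p82, p83, p84}, {l, n} × {p82, p83, p84}, {l, m, n} × {p82, p83}, {l, m, n} × {p82, p84}, {l, m, n} × {p82, p83, p84}}; |τ_{X×Y}| = 108.

Enumerate products U × V with U ∈ τ_X, V ∈ τ_Y (deduplicated):
  ∅ × ∅ = {} (∅)
  {l} × {p82} = {(l,p82)}
  {l} × {p84} = {(l,p84)}
  {n} × {p82} = {(n,p82)}
  {n} × {p84} = {(n,p84)}
  {l} × {p82, p83} = {(l,p82), (l,p83)}
  {l} × {p82, p84} = {(l,p82), (l,p84)}
  {l, m} × {p82} = {(l,p82), (m,p82)}
  {l, n} × {p82} = {(l,p82), (n,p82)}
  {l, m} × {p84} = {(l,p84), (m,p84)}
  {l, n} × {p84} = {(l,p84), (n,p84)}
  {n} × {p82, p83} = {(n,p82), (n,p83)}
  {n} × {p82, p84} = {(n,p82), (n,p84)}
  {l} × {p82, p83, p84} = {(l,p82), (l,p83), (l,p84)}
  {l, m, n} × {p82} = {(l,p82), (m,p82), (n,p82)}
  {l, m, n} × {p84} = {(l,p84), (m,p84), (n,p84)}
  {n} × {p82, p83, p84} = {(n,p82), (n,p83), (n,p84)}
  {l, m} × {p82, p83} = {(l,p82), (l,p83), (m,p82), (m,p83)}
  {l, n} × {p82, p83} = {(l,p82), (l,p83), (n,p82), (n,p83)}
  {l, m} × {p82, p84} = {(l,p82), (l,p84), (m,p82), (m,p84)}
  {l, n} × {p82, p84} = {(l,p82), (l,p84), (n,p82), (n,p84)}
  {l, m} × {p82, p83, p84} = {(l,p82), (l,p83), (l,p84), (m,p82), (m,p83), (m,p84)}
  {l, n} × {p82, p83, p84} = {(l,p82), (l,p83), (l,p84), (n,p82), (n,p83), (n,p84)}
  {l, m, n} × {p82, p83} = {(l,p82), (l,p83), (m,p82), (m,p83), (n,p82), (n,p83)}
  {l, m, n} × {p82, p84} = {(l,p82), (l,p84), (m,p82), (m,p84), (n,p82), (n,p84)}
  {l, m, n} × {p82, p83, p84} = {(l,p82), (l,p83), (l,p84), (m,p82), (m,p83), (m,p84), (n,p82), (n,p83), (n,p84)}
These 26 distinct sets form the basis B.
Close under arbitrary unions to get τ_{X×Y}; counting gives |τ_{X×Y}| = 108.


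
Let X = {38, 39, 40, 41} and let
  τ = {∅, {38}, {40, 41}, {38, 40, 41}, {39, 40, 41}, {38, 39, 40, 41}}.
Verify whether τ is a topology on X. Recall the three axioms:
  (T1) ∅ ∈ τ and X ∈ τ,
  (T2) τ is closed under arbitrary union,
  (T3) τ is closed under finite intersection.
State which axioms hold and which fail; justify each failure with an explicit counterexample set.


τ IS a topology on X.

Axiom (T1): ∅ ∈ τ? Yes; X ∈ τ? Yes.
Axiom (T2/T3): check pairwise unions and intersections of members of τ.
All pairwise intersections and unions checked — each lies in τ. Therefore τ satisfies (T1), (T2), (T3): it IS a topology on X.


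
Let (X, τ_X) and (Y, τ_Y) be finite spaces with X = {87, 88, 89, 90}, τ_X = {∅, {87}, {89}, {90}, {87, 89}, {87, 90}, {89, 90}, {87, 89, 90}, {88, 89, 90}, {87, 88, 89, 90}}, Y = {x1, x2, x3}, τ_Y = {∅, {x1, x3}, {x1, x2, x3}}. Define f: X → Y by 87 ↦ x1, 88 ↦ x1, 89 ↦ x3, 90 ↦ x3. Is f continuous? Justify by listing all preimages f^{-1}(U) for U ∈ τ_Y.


f IS continuous.

Compute f^{-1}(U) for each U ∈ τ_Y:
  U = ∅: f^{-1}(U) = ∅ ∈ τ_X ✓.
  U = {x1, x3}: f^{-1}(U) = {87, 88, 89, 90} ∈ τ_X ✓.
  U = {x1, x2, x3}: f^{-1}(U) = {87, 88, 89, 90} ∈ τ_X ✓.
Every preimage lies in τ_X, so f IS continuous.


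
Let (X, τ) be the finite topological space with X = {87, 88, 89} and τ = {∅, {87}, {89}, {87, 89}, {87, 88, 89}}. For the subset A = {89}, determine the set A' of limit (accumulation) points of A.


A' = {88}

For each x ∈ X, list the open sets U ∈ τ with x ∈ U, then check whether U ∩ (A ∖ {x}) ≠ ∅ for every such U.
  x = 87: open {87} ∋ x has {87} ∩ (A ∖ {87}) = ∅, so x is NOT a limit point.
  x = 88: opens ∋ x are {87, 88, 89}; each meets A ∖ {88}, so x IS a limit point.
  x = 89: open {89} ∋ x has {89} ∩ (A ∖ {89}) = ∅, so x is NOT a limit point.
Collecting: A' = {88}.


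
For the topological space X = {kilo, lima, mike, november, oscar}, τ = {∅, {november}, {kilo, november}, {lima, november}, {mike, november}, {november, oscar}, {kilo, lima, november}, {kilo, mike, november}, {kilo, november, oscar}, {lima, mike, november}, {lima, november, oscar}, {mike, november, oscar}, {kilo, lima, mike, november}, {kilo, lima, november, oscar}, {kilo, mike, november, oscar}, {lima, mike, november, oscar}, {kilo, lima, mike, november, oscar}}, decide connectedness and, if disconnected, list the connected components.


(X, τ) is connected.

Find clopen sets (U ∈ τ with X ∖ U ∈ τ):
  U = ∅, X ∖ U = {kilo, lima, mike, november, oscar} — both open, so U is clopen.
  U = {kilo, lima, mike, november, oscar}, X ∖ U = ∅ — both open, so U is clopen.
Only trivial clopens (∅ and X) exist, so (X, τ) is connected.
Compute connected components by grouping points that agree on all clopens:
  component: {kilo, lima, mike, november, oscar}


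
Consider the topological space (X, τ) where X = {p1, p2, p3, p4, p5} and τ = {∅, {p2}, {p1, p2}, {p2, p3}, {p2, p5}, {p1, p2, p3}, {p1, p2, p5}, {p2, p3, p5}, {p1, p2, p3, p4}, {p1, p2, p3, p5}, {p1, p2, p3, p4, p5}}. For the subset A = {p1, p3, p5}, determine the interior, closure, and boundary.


int(A) = ∅, cl(A) = {p1, p3, p4, p5}, ∂A = {p1, p3, p4, p5}.

Closed sets in (X, τ) are complements of opens:
  closed(X, τ) = {∅, {p4}, {p5}, {p1, p4}, {p3, p4}, {p4, p5}, {p1, p3, p4}, {p1, p4, p5}, {p3, p4, p5}, {p1, p3, p4, p5}, {p1, p2, p3, p4, p5}}.
int(A) = ⋃ {U ∈ τ : U ⊆ A}. Opens contained in A: ∅.
Taking the union of these: int(A) = ∅.
cl(A) = ⋂ {C closed : A ⊆ C}. Closed sets containing A: {p1, p3, p4, p5}, {p1, p2, p3, p4, p5}.
Intersecting these: cl(A) = {p1, p3, p4, p5}.
∂A = cl(A) ∖ int(A) = {p1, p3, p4, p5} ∖ ∅ = {p1, p3, p4, p5}.


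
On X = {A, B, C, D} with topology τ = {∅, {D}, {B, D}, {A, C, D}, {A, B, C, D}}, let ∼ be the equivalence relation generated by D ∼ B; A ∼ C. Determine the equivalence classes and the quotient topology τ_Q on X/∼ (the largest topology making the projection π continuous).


X/∼ = {[A=C], [B=D]}; |τ_Q| = 3.

Equivalence classes: [A=C], [B=D].
Quotient map π: X → X/∼ sends A ↦ [A=C], B ↦ [B=D], C ↦ [A=C], D ↦ [B=D].
For each subset V ⊆ X/∼, compute π^{-1}(V) ⊆ X and check whether π^{-1}(V) ∈ τ. V is open in τ_Q iff π^{-1}(V) ∈ τ.
  V = {}: π^{-1}(V) = ∅ ∈ τ ✓.
  V = {[A=C]}: π^{-1}(V) = {A, C} ∉ τ ✗.
  V = {[B=D]}: π^{-1}(V) = {B, D} ∈ τ ✓.
  V = {[A=C], [B=D]}: π^{-1}(V) = {A, B, C, D} ∈ τ ✓.
Open sets in the quotient: τ_Q = {{}, {[B=D]}, {[A=C], [B=D]}} (3 elements).


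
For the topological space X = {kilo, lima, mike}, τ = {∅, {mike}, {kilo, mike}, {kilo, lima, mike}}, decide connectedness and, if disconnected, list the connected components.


(X, τ) is connected.

Find clopen sets (U ∈ τ with X ∖ U ∈ τ):
  U = ∅, X ∖ U = {kilo, lima, mike} — both open, so U is clopen.
  U = {kilo, lima, mike}, X ∖ U = ∅ — both open, so U is clopen.
Only trivial clopens (∅ and X) exist, so (X, τ) is connected.
Compute connected components by grouping points that agree on all clopens:
  component: {kilo, lima, mike}


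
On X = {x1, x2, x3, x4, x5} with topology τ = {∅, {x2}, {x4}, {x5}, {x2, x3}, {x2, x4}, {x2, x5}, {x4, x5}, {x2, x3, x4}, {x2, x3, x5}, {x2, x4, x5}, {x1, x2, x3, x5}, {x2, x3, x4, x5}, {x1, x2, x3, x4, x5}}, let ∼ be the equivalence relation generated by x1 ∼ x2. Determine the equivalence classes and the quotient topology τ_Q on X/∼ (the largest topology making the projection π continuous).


X/∼ = {[x1=x2], [x3], [x4], [x5]}; |τ_Q| = 6.

Equivalence classes: [x1=x2], [x3], [x4], [x5].
Quotient map π: X → X/∼ sends x1 ↦ [x1=x2], x2 ↦ [x1=x2], x3 ↦ [x3], x4 ↦ [x4], x5 ↦ [x5].
For each subset V ⊆ X/∼, compute π^{-1}(V) ⊆ X and check whether π^{-1}(V) ∈ τ. V is open in τ_Q iff π^{-1}(V) ∈ τ.
  V = {}: π^{-1}(V) = ∅ ∈ τ ✓.
  V = {[x1=x2]}: π^{-1}(V) = {x1, x2} ∉ τ ✗.
  V = {[x3]}: π^{-1}(V) = {x3} ∉ τ ✗.
  V = {[x1=x2], [x3]}: π^{-1}(V) = {x1, x2, x3} ∉ τ ✗.
  V = {[x4]}: π^{-1}(V) = {x4} ∈ τ ✓.
  V = {[x1=x2], [x4]}: π^{-1}(V) = {x1, x2, x4} ∉ τ ✗.
  V = {[x3], [x4]}: π^{-1}(V) = {x3, x4} ∉ τ ✗.
  V = {[x1=x2], [x3], [x4]}: π^{-1}(V) = {x1, x2, x3, x4} ∉ τ ✗.
  V = {[x5]}: π^{-1}(V) = {x5} ∈ τ ✓.
  V = {[x1=x2], [x5]}: π^{-1}(V) = {x1, x2, x5} ∉ τ ✗.
  V = {[x3], [x5]}: π^{-1}(V) = {x3, x5} ∉ τ ✗.
  V = {[x1=x2], [x3], [x5]}: π^{-1}(V) = {x1, x2, x3, x5} ∈ τ ✓.
  V = {[x4], [x5]}: π^{-1}(V) = {x4, x5} ∈ τ ✓.
  V = {[x1=x2], [x4], [x5]}: π^{-1}(V) = {x1, x2, x4, x5} ∉ τ ✗.
  V = {[x3], [x4], [x5]}: π^{-1}(V) = {x3, x4, x5} ∉ τ ✗.
  V = {[x1=x2], [x3], [x4], [x5]}: π^{-1}(V) = {x1, x2, x3, x4, x5} ∈ τ ✓.
Open sets in the quotient: τ_Q = {{}, {[x4]}, {[x5]}, {[x1=x2], [x3], [x5]}, {[x4], [x5]}, {[x1=x2], [x3], [x4], [x5]}} (6 elements).
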